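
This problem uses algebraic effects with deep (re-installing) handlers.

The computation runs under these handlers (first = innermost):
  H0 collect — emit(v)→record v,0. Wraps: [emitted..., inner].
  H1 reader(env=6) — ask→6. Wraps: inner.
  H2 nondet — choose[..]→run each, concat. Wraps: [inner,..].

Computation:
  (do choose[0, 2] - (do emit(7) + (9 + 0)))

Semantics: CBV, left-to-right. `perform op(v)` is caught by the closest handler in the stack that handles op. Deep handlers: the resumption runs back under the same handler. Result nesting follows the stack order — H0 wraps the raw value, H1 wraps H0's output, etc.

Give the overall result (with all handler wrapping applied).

Answer: [[7, -9], [7, -7]]

Evaluation trace:
choose[0, 2] @ H2
  branch[0] choose=0:
    emit(7) @ H0 ⇒ out+=7
    H0 returns [7, -9]
    H1 returns [7, -9]
    H2 returns [[7, -9]]
  branch[1] choose=2:
    emit(7) @ H0 ⇒ out+=7
    H0 returns [7, -7]
    H1 returns [7, -7]
    H2 returns [[7, -7]]
= [[7, -9], [7, -7]]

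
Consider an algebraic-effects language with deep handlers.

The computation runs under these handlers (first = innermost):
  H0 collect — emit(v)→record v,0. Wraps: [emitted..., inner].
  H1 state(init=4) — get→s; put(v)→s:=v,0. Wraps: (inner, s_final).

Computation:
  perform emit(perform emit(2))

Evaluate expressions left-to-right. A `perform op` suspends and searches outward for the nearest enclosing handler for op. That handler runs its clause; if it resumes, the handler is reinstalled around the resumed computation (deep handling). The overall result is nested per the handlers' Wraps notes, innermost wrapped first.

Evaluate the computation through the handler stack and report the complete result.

Answer: ([2, 0, 0], 4)

Evaluation trace:
emit(2) @ H0 ⇒ out+=2
emit(0) @ H0 ⇒ out+=0
H0 returns [2, 0, 0]
H1 returns ([2, 0, 0], 4)
= ([2, 0, 0], 4)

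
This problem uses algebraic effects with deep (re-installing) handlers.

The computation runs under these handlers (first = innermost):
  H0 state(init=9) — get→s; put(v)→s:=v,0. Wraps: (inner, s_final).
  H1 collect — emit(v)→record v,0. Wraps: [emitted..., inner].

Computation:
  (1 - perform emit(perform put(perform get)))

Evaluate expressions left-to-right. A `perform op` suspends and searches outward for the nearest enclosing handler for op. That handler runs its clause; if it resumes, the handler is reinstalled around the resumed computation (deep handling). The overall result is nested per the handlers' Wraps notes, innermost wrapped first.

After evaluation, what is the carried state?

Answer: 9

Evaluation trace:
get @ H0 ⇒ 9
put(9) @ H0 ⇒ s:=9
emit(0) @ H1 ⇒ out+=0
H0 returns (1, 9)
H1 returns [0, (1, 9)]
= [0, (1, 9)]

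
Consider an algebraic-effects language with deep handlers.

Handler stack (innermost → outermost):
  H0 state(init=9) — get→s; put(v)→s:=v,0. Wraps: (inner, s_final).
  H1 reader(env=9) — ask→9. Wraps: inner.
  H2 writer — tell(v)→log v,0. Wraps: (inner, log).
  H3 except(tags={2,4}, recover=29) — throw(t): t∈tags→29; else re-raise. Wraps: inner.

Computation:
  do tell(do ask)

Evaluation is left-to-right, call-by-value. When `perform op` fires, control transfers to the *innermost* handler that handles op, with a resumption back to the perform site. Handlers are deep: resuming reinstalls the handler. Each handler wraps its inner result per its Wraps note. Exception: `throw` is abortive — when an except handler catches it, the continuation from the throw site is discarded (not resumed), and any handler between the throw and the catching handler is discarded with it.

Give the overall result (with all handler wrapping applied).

Answer: ((0, 9), (9))

Working:
ask @ H1 ⇒ 9
tell(9) @ H2 ⇒ log+=9
H0 returns (0, 9)
H1 returns (0, 9)
H2 returns ((0, 9), (9))
H3 returns ((0, 9), (9))
= ((0, 9), (9))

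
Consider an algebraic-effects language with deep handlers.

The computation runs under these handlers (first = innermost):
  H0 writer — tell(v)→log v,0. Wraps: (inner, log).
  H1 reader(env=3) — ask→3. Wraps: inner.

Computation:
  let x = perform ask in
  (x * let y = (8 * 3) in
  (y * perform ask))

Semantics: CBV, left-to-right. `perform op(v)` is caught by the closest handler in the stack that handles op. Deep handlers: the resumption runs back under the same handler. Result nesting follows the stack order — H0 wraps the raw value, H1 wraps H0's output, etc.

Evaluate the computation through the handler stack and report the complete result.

Evaluation trace:
ask @ H1 ⇒ 3
ask @ H1 ⇒ 3
H0 returns (216, ())
H1 returns (216, ())
= (216, ())

Answer: (216, ())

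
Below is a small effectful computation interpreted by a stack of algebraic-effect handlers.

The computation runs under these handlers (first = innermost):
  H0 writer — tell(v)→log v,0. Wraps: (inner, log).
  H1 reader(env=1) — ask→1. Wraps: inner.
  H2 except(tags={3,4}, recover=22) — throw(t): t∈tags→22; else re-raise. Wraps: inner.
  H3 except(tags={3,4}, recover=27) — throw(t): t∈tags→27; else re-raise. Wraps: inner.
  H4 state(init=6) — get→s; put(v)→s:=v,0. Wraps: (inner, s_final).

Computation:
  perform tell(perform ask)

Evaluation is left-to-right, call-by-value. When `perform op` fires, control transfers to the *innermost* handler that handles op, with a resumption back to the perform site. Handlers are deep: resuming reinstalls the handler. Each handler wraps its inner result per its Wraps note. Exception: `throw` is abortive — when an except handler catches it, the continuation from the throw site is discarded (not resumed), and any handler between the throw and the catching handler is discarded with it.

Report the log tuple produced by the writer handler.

Step-by-step:
ask @ H1 ⇒ 1
tell(1) @ H0 ⇒ log+=1
H0 returns (0, (1))
H1 returns (0, (1))
H2 returns (0, (1))
H3 returns (0, (1))
H4 returns ((0, (1)), 6)
= ((0, (1)), 6)

Answer: (1)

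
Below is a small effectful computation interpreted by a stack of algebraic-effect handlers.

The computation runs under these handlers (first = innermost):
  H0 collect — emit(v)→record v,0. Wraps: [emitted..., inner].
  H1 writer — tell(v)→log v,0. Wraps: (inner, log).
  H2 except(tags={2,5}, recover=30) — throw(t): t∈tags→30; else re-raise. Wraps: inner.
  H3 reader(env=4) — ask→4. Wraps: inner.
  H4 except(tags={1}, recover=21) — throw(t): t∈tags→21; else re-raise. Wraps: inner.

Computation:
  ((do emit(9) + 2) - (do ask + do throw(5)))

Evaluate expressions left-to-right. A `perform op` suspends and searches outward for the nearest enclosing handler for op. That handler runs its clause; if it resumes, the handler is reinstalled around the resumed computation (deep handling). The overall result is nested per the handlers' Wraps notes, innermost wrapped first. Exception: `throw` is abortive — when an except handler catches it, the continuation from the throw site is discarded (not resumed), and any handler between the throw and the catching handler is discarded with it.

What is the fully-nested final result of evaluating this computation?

Answer: 30

Working:
emit(9) @ H0 ⇒ out+=9
ask @ H3 ⇒ 4
throw(5) @ H2 caught ⇒ 30
H3 returns 30
H4 returns 30
= 30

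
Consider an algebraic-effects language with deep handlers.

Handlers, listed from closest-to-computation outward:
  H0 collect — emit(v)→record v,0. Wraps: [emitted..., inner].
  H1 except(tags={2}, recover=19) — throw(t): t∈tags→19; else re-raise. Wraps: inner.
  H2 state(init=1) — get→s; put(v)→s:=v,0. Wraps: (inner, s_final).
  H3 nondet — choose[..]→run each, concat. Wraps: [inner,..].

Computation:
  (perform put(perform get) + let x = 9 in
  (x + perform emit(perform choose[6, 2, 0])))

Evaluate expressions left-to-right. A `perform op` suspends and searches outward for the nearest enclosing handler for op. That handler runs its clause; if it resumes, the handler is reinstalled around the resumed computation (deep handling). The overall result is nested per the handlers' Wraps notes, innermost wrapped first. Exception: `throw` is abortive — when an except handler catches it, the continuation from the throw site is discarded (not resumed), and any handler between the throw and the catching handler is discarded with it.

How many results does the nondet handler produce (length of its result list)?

Working:
get @ H2 ⇒ 1
put(1) @ H2 ⇒ s:=1
choose[6, 2, 0] @ H3
  branch[0] choose=6:
    emit(6) @ H0 ⇒ out+=6
    H0 returns [6, 9]
    H1 returns [6, 9]
    H2 returns ([6, 9], 1)
    H3 returns [([6, 9], 1)]
  branch[1] choose=2:
    emit(2) @ H0 ⇒ out+=2
    H0 returns [2, 9]
    H1 returns [2, 9]
    H2 returns ([2, 9], 1)
    H3 returns [([2, 9], 1)]
  branch[2] choose=0:
    emit(0) @ H0 ⇒ out+=0
    H0 returns [0, 9]
    H1 returns [0, 9]
    H2 returns ([0, 9], 1)
    H3 returns [([0, 9], 1)]
= [([6, 9], 1), ([2, 9], 1), ([0, 9], 1)]

Answer: 3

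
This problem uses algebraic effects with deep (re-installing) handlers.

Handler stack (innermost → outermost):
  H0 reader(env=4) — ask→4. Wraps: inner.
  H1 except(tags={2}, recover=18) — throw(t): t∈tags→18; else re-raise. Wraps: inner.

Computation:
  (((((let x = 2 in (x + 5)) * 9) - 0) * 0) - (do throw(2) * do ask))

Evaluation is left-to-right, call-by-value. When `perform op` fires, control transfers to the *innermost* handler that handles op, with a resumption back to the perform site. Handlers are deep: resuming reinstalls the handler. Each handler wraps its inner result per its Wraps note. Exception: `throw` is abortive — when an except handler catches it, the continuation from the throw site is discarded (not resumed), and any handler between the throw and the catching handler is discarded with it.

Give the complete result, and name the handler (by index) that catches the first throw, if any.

Working:
throw(2) @ H1 caught ⇒ 18
= 18

Answer: 18 ; first throw caught by: H1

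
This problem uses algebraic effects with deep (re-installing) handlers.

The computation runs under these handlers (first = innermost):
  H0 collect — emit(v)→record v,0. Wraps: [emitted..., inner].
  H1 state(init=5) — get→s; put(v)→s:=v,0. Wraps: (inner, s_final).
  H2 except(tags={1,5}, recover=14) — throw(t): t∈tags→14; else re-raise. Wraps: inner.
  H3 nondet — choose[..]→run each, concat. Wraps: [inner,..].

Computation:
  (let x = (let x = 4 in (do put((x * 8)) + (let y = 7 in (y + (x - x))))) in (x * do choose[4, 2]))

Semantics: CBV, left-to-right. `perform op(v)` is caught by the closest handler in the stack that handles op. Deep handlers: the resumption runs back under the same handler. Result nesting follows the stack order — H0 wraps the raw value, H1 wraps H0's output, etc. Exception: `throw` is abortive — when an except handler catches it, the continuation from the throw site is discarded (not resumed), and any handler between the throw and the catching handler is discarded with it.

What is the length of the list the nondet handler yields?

Answer: 2

Step-by-step:
put(32) @ H1 ⇒ s:=32
choose[4, 2] @ H3
  branch[0] choose=4:
    H0 returns [28]
    H1 returns ([28], 32)
    H2 returns ([28], 32)
    H3 returns [([28], 32)]
  branch[1] choose=2:
    H0 returns [14]
    H1 returns ([14], 32)
    H2 returns ([14], 32)
    H3 returns [([14], 32)]
= [([28], 32), ([14], 32)]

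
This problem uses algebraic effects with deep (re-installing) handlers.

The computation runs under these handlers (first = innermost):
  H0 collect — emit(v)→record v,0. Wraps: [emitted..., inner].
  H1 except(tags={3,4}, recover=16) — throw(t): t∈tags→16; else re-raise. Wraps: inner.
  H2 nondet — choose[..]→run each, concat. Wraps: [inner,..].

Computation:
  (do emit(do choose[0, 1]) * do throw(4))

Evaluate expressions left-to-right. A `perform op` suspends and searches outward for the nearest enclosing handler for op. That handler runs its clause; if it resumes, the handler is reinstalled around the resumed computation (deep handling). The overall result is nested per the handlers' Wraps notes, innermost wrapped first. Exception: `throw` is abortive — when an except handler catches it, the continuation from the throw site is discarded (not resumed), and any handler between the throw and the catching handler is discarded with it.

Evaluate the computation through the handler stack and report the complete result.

Answer: [16, 16]

Working:
choose[0, 1] @ H2
  branch[0] choose=0:
    emit(0) @ H0 ⇒ out+=0
    throw(4) @ H1 caught ⇒ 16
    H2 returns [16]
  branch[1] choose=1:
    emit(1) @ H0 ⇒ out+=1
    throw(4) @ H1 caught ⇒ 16
    H2 returns [16]
= [16, 16]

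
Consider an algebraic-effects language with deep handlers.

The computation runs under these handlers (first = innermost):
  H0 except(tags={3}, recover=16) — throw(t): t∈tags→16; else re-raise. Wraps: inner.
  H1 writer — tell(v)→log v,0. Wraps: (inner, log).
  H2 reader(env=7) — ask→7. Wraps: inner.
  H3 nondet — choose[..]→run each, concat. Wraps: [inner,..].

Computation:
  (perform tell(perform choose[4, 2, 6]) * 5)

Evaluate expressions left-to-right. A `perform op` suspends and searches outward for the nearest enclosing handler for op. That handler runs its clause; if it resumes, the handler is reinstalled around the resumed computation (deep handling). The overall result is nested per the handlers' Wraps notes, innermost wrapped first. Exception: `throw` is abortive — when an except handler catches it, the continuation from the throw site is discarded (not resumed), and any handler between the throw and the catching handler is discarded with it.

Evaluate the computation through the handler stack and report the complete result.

Working:
choose[4, 2, 6] @ H3
  branch[0] choose=4:
    tell(4) @ H1 ⇒ log+=4
    H0 returns 0
    H1 returns (0, (4))
    H2 returns (0, (4))
    H3 returns [(0, (4))]
  branch[1] choose=2:
    tell(2) @ H1 ⇒ log+=2
    H0 returns 0
    H1 returns (0, (2))
    H2 returns (0, (2))
    H3 returns [(0, (2))]
  branch[2] choose=6:
    tell(6) @ H1 ⇒ log+=6
    H0 returns 0
    H1 returns (0, (6))
    H2 returns (0, (6))
    H3 returns [(0, (6))]
= [(0, (4)), (0, (2)), (0, (6))]

Answer: [(0, (4)), (0, (2)), (0, (6))]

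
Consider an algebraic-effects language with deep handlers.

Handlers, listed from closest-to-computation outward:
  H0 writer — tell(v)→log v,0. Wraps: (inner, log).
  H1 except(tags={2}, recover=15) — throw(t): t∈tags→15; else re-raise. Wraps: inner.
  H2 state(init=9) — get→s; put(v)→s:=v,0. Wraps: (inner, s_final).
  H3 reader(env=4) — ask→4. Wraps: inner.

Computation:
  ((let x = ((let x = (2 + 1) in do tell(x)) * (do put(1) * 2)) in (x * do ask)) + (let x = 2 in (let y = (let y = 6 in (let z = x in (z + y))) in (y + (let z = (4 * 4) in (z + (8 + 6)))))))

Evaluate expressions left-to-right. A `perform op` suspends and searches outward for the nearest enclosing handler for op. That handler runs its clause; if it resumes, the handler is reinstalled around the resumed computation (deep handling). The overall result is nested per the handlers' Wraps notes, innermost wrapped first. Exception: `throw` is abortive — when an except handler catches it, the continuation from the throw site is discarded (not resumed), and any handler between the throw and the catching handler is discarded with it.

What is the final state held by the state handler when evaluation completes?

Answer: 1

Step-by-step:
tell(3) @ H0 ⇒ log+=3
put(1) @ H2 ⇒ s:=1
ask @ H3 ⇒ 4
H0 returns (38, (3))
H1 returns (38, (3))
H2 returns ((38, (3)), 1)
H3 returns ((38, (3)), 1)
= ((38, (3)), 1)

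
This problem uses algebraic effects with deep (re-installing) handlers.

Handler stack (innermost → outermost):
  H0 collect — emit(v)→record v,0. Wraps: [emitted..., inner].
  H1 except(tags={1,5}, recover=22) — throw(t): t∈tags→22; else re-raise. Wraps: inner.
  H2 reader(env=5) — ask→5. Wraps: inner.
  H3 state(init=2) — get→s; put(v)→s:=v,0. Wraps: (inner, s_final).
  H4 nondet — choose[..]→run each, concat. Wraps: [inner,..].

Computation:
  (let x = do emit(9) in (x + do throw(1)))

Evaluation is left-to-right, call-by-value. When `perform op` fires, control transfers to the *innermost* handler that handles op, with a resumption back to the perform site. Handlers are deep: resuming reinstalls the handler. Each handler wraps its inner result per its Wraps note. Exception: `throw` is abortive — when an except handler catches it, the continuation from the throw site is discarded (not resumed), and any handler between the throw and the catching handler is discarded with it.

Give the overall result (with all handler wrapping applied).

Step-by-step:
emit(9) @ H0 ⇒ out+=9
throw(1) @ H1 caught ⇒ 22
H2 returns 22
H3 returns (22, 2)
H4 returns [(22, 2)]
= [(22, 2)]

Answer: [(22, 2)]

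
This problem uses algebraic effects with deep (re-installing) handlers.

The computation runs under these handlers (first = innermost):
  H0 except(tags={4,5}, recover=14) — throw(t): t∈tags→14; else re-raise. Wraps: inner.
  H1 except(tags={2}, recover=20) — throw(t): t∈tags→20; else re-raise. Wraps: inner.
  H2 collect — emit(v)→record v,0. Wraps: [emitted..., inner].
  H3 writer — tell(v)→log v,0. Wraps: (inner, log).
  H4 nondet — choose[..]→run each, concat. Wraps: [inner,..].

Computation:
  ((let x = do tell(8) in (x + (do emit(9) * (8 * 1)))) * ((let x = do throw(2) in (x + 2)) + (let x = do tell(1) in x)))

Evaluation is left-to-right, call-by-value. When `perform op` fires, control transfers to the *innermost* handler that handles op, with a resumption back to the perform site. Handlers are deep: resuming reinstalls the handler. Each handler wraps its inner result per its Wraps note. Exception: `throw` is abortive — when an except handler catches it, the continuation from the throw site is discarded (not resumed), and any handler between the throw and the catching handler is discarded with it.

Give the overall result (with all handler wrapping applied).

Evaluation trace:
tell(8) @ H3 ⇒ log+=8
emit(9) @ H2 ⇒ out+=9
throw(2) @ H0 re-raised
throw(2) @ H1 caught ⇒ 20
H2 returns [9, 20]
H3 returns ([9, 20], (8))
H4 returns [([9, 20], (8))]
= [([9, 20], (8))]

Answer: [([9, 20], (8))]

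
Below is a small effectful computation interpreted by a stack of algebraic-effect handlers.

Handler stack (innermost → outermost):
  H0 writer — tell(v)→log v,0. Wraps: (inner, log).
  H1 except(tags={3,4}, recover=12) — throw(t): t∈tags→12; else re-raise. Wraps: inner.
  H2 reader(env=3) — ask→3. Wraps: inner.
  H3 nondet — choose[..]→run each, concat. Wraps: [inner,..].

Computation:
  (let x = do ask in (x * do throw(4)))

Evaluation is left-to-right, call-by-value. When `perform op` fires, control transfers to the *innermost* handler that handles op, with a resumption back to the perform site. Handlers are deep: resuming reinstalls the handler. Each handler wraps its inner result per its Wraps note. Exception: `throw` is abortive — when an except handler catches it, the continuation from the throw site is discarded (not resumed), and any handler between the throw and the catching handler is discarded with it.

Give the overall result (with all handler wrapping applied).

Answer: [12]

Working:
ask @ H2 ⇒ 3
throw(4) @ H1 caught ⇒ 12
H2 returns 12
H3 returns [12]
= [12]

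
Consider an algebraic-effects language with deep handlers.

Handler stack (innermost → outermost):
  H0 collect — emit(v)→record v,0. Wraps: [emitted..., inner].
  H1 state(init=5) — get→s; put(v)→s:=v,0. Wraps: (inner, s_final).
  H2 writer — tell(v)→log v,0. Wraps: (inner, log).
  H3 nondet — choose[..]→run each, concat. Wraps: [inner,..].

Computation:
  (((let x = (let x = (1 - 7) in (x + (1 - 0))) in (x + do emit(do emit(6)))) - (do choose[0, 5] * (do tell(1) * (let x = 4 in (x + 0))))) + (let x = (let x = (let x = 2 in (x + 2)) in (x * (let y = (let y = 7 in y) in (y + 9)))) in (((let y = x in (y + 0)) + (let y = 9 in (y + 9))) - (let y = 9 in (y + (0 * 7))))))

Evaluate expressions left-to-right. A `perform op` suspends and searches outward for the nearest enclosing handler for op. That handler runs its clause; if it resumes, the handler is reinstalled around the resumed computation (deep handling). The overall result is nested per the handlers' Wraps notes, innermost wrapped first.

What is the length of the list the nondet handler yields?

Answer: 2

Evaluation trace:
emit(6) @ H0 ⇒ out+=6
emit(0) @ H0 ⇒ out+=0
choose[0, 5] @ H3
  branch[0] choose=0:
    tell(1) @ H2 ⇒ log+=1
    H0 returns [6, 0, 68]
    H1 returns ([6, 0, 68], 5)
    H2 returns (([6, 0, 68], 5), (1))
    H3 returns [(([6, 0, 68], 5), (1))]
  branch[1] choose=5:
    tell(1) @ H2 ⇒ log+=1
    H0 returns [6, 0, 68]
    H1 returns ([6, 0, 68], 5)
    H2 returns (([6, 0, 68], 5), (1))
    H3 returns [(([6, 0, 68], 5), (1))]
= [(([6, 0, 68], 5), (1)), (([6, 0, 68], 5), (1))]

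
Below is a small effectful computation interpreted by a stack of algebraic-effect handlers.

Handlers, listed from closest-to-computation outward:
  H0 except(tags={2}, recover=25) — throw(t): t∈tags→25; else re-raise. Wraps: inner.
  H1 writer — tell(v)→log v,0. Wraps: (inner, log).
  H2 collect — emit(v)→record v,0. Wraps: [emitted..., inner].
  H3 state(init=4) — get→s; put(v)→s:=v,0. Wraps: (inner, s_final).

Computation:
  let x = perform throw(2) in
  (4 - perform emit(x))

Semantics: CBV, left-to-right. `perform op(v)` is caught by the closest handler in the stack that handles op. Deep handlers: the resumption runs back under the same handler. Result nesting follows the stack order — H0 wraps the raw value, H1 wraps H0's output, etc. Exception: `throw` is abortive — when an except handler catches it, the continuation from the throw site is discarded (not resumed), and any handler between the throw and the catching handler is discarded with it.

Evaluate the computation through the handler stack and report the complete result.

Evaluation trace:
throw(2) @ H0 caught ⇒ 25
H1 returns (25, ())
H2 returns [(25, ())]
H3 returns ([(25, ())], 4)
= ([(25, ())], 4)

Answer: ([(25, ())], 4)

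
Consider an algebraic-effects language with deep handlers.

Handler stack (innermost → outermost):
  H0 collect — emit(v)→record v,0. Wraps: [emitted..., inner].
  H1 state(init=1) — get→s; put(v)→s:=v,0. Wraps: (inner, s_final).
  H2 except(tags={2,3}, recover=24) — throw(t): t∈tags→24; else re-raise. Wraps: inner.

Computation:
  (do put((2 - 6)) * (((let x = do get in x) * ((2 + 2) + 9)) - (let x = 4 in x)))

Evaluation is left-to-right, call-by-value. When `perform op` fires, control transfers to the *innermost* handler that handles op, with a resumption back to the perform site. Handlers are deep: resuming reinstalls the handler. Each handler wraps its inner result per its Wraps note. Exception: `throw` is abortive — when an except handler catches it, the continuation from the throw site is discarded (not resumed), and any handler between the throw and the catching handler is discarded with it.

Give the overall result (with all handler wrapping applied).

Evaluation trace:
put(-4) @ H1 ⇒ s:=-4
get @ H1 ⇒ -4
H0 returns [0]
H1 returns ([0], -4)
H2 returns ([0], -4)
= ([0], -4)

Answer: ([0], -4)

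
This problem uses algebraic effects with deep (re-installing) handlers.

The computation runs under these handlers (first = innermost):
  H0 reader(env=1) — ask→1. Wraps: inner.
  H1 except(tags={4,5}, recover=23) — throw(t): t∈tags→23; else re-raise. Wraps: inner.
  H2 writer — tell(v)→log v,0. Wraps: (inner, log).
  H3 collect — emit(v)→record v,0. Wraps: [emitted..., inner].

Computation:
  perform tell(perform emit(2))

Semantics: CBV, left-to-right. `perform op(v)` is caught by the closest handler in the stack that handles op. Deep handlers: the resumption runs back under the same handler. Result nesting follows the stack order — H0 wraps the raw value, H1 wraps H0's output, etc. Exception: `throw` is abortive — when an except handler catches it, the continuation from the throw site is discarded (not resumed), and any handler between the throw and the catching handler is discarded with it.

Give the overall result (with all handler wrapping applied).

Answer: [2, (0, (0))]

Evaluation trace:
emit(2) @ H3 ⇒ out+=2
tell(0) @ H2 ⇒ log+=0
H0 returns 0
H1 returns 0
H2 returns (0, (0))
H3 returns [2, (0, (0))]
= [2, (0, (0))]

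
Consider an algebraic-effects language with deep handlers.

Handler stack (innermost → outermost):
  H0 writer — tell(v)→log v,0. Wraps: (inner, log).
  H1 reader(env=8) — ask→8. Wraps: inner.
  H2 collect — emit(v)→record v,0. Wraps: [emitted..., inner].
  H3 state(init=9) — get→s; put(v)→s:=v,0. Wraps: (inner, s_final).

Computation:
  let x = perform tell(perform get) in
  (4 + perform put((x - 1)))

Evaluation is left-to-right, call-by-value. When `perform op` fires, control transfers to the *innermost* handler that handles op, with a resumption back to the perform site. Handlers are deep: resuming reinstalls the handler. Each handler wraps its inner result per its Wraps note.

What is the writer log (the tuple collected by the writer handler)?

Evaluation trace:
get @ H3 ⇒ 9
tell(9) @ H0 ⇒ log+=9
put(-1) @ H3 ⇒ s:=-1
H0 returns (4, (9))
H1 returns (4, (9))
H2 returns [(4, (9))]
H3 returns ([(4, (9))], -1)
= ([(4, (9))], -1)

Answer: (9)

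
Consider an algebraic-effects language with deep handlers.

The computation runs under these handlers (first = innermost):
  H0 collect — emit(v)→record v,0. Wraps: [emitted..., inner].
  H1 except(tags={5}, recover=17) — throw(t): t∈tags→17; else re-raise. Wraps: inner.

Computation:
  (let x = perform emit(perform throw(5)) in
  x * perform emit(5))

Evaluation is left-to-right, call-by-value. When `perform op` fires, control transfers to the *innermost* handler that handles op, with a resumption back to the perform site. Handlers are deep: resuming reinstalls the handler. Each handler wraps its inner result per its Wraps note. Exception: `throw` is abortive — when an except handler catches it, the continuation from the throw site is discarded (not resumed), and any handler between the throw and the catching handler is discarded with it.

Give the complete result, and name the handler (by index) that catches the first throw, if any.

Answer: 17 ; first throw caught by: H1

Step-by-step:
throw(5) @ H1 caught ⇒ 17
= 17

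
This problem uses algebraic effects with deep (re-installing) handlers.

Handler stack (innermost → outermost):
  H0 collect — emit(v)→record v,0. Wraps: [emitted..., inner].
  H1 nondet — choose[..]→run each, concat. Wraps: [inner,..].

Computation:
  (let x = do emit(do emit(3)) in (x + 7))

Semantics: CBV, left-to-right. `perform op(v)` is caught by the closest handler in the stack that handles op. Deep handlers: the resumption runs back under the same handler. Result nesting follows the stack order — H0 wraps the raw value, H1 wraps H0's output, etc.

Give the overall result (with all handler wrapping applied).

Answer: [[3, 0, 7]]

Evaluation trace:
emit(3) @ H0 ⇒ out+=3
emit(0) @ H0 ⇒ out+=0
H0 returns [3, 0, 7]
H1 returns [[3, 0, 7]]
= [[3, 0, 7]]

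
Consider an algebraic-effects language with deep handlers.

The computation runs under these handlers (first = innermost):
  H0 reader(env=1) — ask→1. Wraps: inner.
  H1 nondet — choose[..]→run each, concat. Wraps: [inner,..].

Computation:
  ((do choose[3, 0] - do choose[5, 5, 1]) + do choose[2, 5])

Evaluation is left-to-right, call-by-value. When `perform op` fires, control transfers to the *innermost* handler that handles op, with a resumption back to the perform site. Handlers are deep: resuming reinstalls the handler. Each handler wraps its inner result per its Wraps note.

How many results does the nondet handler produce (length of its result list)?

Evaluation trace:
choose[3, 0] @ H1
  branch[0] choose=3:
    choose[5, 5, 1] @ H1
      branch[0] choose=5:
        choose[2, 5] @ H1
          branch[0] choose=2:
            H0 returns 0
            H1 returns [0]
          branch[1] choose=5:
            H0 returns 3
            H1 returns [3]
      branch[1] choose=5:
        choose[2, 5] @ H1
          branch[0] choose=2:
            H0 returns 0
            H1 returns [0]
          branch[1] choose=5:
            H0 returns 3
            H1 returns [3]
      branch[2] choose=1:
        choose[2, 5] @ H1
          branch[0] choose=2:
            H0 returns 4
            H1 returns [4]
          branch[1] choose=5:
            H0 returns 7
            H1 returns [7]
  branch[1] choose=0:
    choose[5, 5, 1] @ H1
      branch[0] choose=5:
        choose[2, 5] @ H1
          branch[0] choose=2:
            H0 returns -3
            H1 returns [-3]
          branch[1] choose=5:
            H0 returns 0
            H1 returns [0]
      branch[1] choose=5:
        choose[2, 5] @ H1
          branch[0] choose=2:
            H0 returns -3
            H1 returns [-3]
          branch[1] choose=5:
            H0 returns 0
            H1 returns [0]
      branch[2] choose=1:
        choose[2, 5] @ H1
          branch[0] choose=2:
            H0 returns 1
            H1 returns [1]
          branch[1] choose=5:
            H0 returns 4
            H1 returns [4]
= [0, 3, 0, 3, 4, 7, -3, 0, -3, 0, 1, 4]

Answer: 12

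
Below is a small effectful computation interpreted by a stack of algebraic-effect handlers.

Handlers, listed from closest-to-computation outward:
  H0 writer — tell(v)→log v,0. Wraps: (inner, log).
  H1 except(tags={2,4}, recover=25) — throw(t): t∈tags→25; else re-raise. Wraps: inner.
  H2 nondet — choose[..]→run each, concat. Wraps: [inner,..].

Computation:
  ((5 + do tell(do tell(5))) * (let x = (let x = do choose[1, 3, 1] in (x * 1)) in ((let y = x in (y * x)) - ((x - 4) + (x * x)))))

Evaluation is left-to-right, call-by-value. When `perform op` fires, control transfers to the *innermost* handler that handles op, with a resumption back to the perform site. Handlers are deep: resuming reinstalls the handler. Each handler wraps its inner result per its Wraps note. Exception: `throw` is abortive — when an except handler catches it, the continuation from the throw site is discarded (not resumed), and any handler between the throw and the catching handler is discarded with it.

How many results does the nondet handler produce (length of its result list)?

Answer: 3

Working:
tell(5) @ H0 ⇒ log+=5
tell(0) @ H0 ⇒ log+=0
choose[1, 3, 1] @ H2
  branch[0] choose=1:
    H0 returns (15, (5, 0))
    H1 returns (15, (5, 0))
    H2 returns [(15, (5, 0))]
  branch[1] choose=3:
    H0 returns (5, (5, 0))
    H1 returns (5, (5, 0))
    H2 returns [(5, (5, 0))]
  branch[2] choose=1:
    H0 returns (15, (5, 0))
    H1 returns (15, (5, 0))
    H2 returns [(15, (5, 0))]
= [(15, (5, 0)), (5, (5, 0)), (15, (5, 0))]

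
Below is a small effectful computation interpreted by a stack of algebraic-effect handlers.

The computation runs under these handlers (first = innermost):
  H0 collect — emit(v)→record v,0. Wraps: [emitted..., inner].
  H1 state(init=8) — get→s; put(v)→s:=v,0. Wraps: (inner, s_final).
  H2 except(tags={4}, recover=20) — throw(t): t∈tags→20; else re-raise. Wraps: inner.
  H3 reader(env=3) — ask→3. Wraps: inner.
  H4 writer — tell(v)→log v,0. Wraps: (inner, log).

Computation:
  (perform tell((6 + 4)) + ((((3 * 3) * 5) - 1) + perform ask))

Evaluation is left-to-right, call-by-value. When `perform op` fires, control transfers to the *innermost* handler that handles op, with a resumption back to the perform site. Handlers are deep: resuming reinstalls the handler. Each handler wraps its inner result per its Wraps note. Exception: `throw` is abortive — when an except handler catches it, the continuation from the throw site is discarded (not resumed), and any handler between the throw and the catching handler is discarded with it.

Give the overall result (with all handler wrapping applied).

Evaluation trace:
tell(10) @ H4 ⇒ log+=10
ask @ H3 ⇒ 3
H0 returns [47]
H1 returns ([47], 8)
H2 returns ([47], 8)
H3 returns ([47], 8)
H4 returns (([47], 8), (10))
= (([47], 8), (10))

Answer: (([47], 8), (10))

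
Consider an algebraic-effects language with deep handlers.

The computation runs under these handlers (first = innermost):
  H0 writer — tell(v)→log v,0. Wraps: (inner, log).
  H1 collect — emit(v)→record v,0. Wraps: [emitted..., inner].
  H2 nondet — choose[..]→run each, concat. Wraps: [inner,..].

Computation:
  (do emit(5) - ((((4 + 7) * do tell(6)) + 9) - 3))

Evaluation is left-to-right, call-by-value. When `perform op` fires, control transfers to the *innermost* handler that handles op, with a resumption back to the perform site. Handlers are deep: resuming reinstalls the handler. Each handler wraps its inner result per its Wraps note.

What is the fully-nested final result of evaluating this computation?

Evaluation trace:
emit(5) @ H1 ⇒ out+=5
tell(6) @ H0 ⇒ log+=6
H0 returns (-6, (6))
H1 returns [5, (-6, (6))]
H2 returns [[5, (-6, (6))]]
= [[5, (-6, (6))]]

Answer: [[5, (-6, (6))]]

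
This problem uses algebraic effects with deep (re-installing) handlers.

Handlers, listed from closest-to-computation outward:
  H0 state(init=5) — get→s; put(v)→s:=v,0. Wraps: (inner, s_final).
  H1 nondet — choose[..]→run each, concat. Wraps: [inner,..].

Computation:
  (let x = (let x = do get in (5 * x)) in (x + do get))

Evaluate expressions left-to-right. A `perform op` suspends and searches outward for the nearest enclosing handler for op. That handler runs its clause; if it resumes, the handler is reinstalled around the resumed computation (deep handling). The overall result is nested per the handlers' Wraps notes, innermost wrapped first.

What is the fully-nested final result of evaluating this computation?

Answer: [(30, 5)]

Evaluation trace:
get @ H0 ⇒ 5
get @ H0 ⇒ 5
H0 returns (30, 5)
H1 returns [(30, 5)]
= [(30, 5)]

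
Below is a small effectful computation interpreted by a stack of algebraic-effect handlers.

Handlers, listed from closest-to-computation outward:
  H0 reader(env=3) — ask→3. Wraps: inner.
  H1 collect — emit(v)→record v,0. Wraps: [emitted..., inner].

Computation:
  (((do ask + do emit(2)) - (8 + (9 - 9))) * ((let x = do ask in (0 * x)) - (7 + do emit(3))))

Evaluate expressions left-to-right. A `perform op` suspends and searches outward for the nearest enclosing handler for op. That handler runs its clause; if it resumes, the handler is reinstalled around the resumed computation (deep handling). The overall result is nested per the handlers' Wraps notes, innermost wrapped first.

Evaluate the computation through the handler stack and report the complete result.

Answer: [2, 3, 35]

Evaluation trace:
ask @ H0 ⇒ 3
emit(2) @ H1 ⇒ out+=2
ask @ H0 ⇒ 3
emit(3) @ H1 ⇒ out+=3
H0 returns 35
H1 returns [2, 3, 35]
= [2, 3, 35]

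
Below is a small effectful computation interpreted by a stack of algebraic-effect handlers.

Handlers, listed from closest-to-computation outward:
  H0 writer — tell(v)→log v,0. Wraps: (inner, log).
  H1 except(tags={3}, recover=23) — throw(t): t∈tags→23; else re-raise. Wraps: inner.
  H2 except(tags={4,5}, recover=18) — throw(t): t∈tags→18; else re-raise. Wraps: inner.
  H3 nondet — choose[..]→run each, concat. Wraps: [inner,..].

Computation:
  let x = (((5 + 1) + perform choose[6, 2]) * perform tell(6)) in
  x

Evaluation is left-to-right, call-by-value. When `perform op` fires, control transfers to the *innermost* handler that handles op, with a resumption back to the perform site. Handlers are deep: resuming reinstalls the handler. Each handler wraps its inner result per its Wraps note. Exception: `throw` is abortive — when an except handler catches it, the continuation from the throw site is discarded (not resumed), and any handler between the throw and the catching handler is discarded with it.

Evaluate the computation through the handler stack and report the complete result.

Working:
choose[6, 2] @ H3
  branch[0] choose=6:
    tell(6) @ H0 ⇒ log+=6
    H0 returns (0, (6))
    H1 returns (0, (6))
    H2 returns (0, (6))
    H3 returns [(0, (6))]
  branch[1] choose=2:
    tell(6) @ H0 ⇒ log+=6
    H0 returns (0, (6))
    H1 returns (0, (6))
    H2 returns (0, (6))
    H3 returns [(0, (6))]
= [(0, (6)), (0, (6))]

Answer: [(0, (6)), (0, (6))]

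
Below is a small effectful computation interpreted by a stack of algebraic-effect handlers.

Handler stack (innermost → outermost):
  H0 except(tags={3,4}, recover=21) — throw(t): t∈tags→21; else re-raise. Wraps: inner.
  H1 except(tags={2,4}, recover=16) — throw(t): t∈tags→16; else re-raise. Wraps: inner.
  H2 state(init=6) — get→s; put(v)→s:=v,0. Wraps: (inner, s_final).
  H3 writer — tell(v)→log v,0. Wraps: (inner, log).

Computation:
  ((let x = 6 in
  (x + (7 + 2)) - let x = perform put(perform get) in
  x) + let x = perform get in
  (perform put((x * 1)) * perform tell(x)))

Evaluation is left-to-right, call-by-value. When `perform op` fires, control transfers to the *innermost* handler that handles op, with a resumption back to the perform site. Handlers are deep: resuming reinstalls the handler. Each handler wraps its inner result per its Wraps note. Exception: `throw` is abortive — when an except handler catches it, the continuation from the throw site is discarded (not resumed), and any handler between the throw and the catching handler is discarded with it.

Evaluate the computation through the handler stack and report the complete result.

Answer: ((15, 6), (6))

Evaluation trace:
get @ H2 ⇒ 6
put(6) @ H2 ⇒ s:=6
get @ H2 ⇒ 6
put(6) @ H2 ⇒ s:=6
tell(6) @ H3 ⇒ log+=6
H0 returns 15
H1 returns 15
H2 returns (15, 6)
H3 returns ((15, 6), (6))
= ((15, 6), (6))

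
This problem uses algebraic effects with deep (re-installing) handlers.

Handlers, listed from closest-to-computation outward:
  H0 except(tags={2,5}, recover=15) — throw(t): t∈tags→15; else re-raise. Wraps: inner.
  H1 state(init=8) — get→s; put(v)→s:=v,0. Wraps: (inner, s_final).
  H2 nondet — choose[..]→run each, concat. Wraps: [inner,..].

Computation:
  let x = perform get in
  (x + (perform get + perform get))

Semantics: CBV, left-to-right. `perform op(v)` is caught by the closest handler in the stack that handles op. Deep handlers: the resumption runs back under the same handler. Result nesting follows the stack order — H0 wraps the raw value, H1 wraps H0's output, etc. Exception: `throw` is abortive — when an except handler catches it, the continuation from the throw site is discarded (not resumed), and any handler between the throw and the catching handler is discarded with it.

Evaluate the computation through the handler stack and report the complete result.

Answer: [(24, 8)]

Working:
get @ H1 ⇒ 8
get @ H1 ⇒ 8
get @ H1 ⇒ 8
H0 returns 24
H1 returns (24, 8)
H2 returns [(24, 8)]
= [(24, 8)]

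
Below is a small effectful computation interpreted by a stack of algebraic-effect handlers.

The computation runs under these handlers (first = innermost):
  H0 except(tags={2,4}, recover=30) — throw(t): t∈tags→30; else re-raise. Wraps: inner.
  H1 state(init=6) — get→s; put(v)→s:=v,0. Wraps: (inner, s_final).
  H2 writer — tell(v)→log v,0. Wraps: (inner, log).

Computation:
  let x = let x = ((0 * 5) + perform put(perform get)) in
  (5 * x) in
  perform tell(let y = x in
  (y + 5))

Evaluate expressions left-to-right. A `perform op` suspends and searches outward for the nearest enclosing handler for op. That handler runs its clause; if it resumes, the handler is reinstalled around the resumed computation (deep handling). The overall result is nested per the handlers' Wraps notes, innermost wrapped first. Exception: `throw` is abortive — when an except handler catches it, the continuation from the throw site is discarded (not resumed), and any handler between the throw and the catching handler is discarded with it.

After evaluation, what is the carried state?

Answer: 6

Evaluation trace:
get @ H1 ⇒ 6
put(6) @ H1 ⇒ s:=6
tell(5) @ H2 ⇒ log+=5
H0 returns 0
H1 returns (0, 6)
H2 returns ((0, 6), (5))
= ((0, 6), (5))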